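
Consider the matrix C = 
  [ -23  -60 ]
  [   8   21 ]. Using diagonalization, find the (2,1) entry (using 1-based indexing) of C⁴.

-160

Characteristic polynomial: s^2 + 2s - 3 = (s - 1)(s + 3), so the eigenvalues are -3, 1.
s=-3: eigenvector (-3, 1).
s=1: eigenvector (-5, 2).
P = [[-3, -5], [1, 2]], D = diag(-3, 1), P⁻¹ = [[-2, -5], [1, 3]].
C⁴ = P·diag(81, 1)·P⁻¹ = [[481, 1200], [-160, -399]].
The requested entry is -160.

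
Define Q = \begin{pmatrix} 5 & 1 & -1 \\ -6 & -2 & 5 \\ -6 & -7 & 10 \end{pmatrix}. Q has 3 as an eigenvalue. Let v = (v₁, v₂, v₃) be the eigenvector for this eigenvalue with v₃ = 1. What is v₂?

Q − 3I = [[2, 1, -1], [-6, -5, 5], [-6, -7, 7]].
Solving (Q − 3I)v = 0 gives the eigenspace spanned by (0, 1, 1).
With v₃ = 1, v = (0, 1, 1), so v₂ = 1.

1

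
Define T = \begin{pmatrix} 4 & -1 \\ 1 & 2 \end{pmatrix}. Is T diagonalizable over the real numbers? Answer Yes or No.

Characteristic polynomial: p(r) = r^2 - 6r + 9 = (r - 3)^2.
r = 3 has algebraic multiplicity 2; rank(T − 3I) = 1, so geometric multiplicity = 1.
Geometric multiplicity < algebraic multiplicity, so T is not diagonalizable.

No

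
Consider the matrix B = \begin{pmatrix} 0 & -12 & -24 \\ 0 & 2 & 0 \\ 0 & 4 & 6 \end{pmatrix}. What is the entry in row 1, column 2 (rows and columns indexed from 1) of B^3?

Characteristic polynomial: s^3 - 8s^2 + 12s = s(s - 6)(s - 2), so the eigenvalues are 0, 2, 6.
s=0: eigenvector (1, 0, 0).
s=2: eigenvector (6, 1, -1).
s=6: eigenvector (-4, 0, 1).
P = [[1, 6, -4], [0, 1, 0], [0, -1, 1]], D = diag(0, 2, 6), P⁻¹ = [[1, -2, 4], [0, 1, 0], [0, 1, 1]].
B³ = P·diag(0, 8, 216)·P⁻¹ = [[0, -816, -864], [0, 8, 0], [0, 208, 216]].
The requested entry is -816.

-816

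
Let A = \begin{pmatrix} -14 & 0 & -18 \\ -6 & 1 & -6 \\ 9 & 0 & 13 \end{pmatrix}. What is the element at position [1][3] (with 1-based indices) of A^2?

Characteristic polynomial: r^3 - 21r + 20 = (r - 4)(r - 1)(r + 5), so the eigenvalues are -5, 1, 4.
r=1: eigenvector (0, 1, 0).
r=4: eigenvector (-1, 0, 1).
r=-5: eigenvector (-2, -1, 1).
P = [[0, -1, -2], [1, 0, -1], [0, 1, 1]], D = diag(1, 4, -5), P⁻¹ = [[-1, 1, -1], [1, 0, 2], [-1, 0, -1]].
A² = P·diag(1, 16, 25)·P⁻¹ = [[34, 0, 18], [24, 1, 24], [-9, 0, 7]].
The requested entry is 18.

18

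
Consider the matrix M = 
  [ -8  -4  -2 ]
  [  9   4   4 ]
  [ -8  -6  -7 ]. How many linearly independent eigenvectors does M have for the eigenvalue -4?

M + 4I = [[-4, -4, -2], [9, 8, 4], [-8, -6, -3]].
This matrix has rank 2, so its null space has dimension 3 − 2 = 1.

1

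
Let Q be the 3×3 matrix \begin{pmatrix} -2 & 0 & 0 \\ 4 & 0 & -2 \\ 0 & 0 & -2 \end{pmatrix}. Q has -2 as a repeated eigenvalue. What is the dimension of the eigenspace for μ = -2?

2

Q + 2I = [[0, 0, 0], [4, 2, -2], [0, 0, 0]].
This matrix has rank 1, so its null space has dimension 3 − 1 = 2.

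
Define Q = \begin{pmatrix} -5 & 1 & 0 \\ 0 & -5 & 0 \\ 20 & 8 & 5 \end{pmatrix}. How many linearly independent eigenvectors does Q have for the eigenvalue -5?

Q + 5I = [[0, 1, 0], [0, 0, 0], [20, 8, 10]].
This matrix has rank 2, so its null space has dimension 3 − 2 = 1.

1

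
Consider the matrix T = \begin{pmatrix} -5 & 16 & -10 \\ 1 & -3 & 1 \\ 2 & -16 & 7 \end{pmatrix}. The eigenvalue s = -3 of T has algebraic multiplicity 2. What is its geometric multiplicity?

T + 3I = [[-2, 16, -10], [1, 0, 1], [2, -16, 10]].
This matrix has rank 2, so its null space has dimension 3 − 2 = 1.

1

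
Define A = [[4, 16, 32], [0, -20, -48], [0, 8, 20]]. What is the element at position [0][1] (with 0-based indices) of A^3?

256

Characteristic polynomial: λ^3 - 4λ^2 - 16λ + 64 = (λ - 4)^2(λ + 4), so the eigenvalues are -4, 4, 4.
λ=4: eigenvector (1, 0, 0).
λ=4: eigenvector (2, -2, 1).
λ=-4: eigenvector (-2, 3, -1).
P = [[1, 2, -2], [0, -2, 3], [0, 1, -1]], D = diag(4, 4, -4), P⁻¹ = [[1, 0, -2], [0, 1, 3], [0, 1, 2]].
A³ = P·diag(64, 64, -64)·P⁻¹ = [[64, 256, 512], [0, -320, -768], [0, 128, 320]].
The requested entry is 256.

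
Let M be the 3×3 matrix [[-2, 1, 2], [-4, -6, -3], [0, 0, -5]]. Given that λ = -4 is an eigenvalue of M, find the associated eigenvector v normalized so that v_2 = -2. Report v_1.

M + 4I = [[2, 1, 2], [-4, -2, -3], [0, 0, -1]].
Solving (M + 4I)v = 0 gives the eigenspace spanned by (1, -2, 0).
With v_2 = -2, v = (1, -2, 0), so v_1 = 1.

1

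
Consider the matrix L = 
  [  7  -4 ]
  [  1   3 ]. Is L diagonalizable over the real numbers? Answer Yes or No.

No

Characteristic polynomial: p(μ) = μ^2 - 10μ + 25 = (μ - 5)^2.
μ = 5 has algebraic multiplicity 2; rank(L − 5I) = 1, so geometric multiplicity = 1.
Geometric multiplicity < algebraic multiplicity, so L is not diagonalizable.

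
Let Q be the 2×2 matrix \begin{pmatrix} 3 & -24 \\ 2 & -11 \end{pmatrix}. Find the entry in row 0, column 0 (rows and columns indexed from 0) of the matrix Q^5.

8403

Characteristic polynomial: t^2 + 8t + 15 = (t + 3)(t + 5), so the eigenvalues are -5, -3.
t=-5: eigenvector (3, 1).
t=-3: eigenvector (-4, -1).
P = [[3, -4], [1, -1]], D = diag(-5, -3), P⁻¹ = [[-1, 4], [-1, 3]].
Q⁵ = P·diag(-3125, -243)·P⁻¹ = [[8403, -34584], [2882, -11771]].
The requested entry is 8403.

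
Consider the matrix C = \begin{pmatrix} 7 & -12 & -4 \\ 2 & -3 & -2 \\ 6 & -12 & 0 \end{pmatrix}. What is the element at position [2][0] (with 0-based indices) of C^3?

Characteristic polynomial: s^3 - 4s^2 + 3s = s(s - 3)(s - 1), so the eigenvalues are 0, 1, 3.
s=0: eigenvector (4, 2, 1).
s=1: eigenvector (2, 1, 0).
s=3: eigenvector (-1, -1, 2).
P = [[4, 2, -1], [2, 1, -1], [1, 0, 2]], D = diag(0, 1, 3), P⁻¹ = [[-2, 4, 1], [5, -9, -2], [1, -2, 0]].
C³ = P·diag(0, 1, 27)·P⁻¹ = [[-17, 36, -4], [-22, 45, -2], [54, -108, 0]].
The requested entry is 54.

54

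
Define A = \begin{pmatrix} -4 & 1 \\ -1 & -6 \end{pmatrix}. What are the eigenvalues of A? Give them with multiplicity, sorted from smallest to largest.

Characteristic polynomial: p(s) = s^2 + 10s + 25 = (s + 5)^2.
Roots (with multiplicity): -5, -5.

-5, -5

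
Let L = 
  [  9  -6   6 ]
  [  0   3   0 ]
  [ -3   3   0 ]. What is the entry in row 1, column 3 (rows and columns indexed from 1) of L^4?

2430

Characteristic polynomial: s^3 - 12s^2 + 45s - 54 = (s - 6)(s - 3)^2, so the eigenvalues are 3, 3, 6.
s=6: eigenvector (2, 0, -1).
s=3: eigenvector (-1, 0, 1).
s=3: eigenvector (2, 1, -1).
P = [[2, -1, 2], [0, 0, 1], [-1, 1, -1]], D = diag(6, 3, 3), P⁻¹ = [[1, -1, 1], [1, 0, 2], [0, 1, 0]].
L⁴ = P·diag(1296, 81, 81)·P⁻¹ = [[2511, -2430, 2430], [0, 81, 0], [-1215, 1215, -1134]].
The requested entry is 2430.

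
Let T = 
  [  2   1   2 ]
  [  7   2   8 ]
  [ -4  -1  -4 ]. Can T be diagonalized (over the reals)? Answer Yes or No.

Characteristic polynomial: p(μ) = μ^3 - 3μ + 2 = (μ - 1)^2(μ + 2).
μ = 1 has algebraic multiplicity 2; rank(T − 1I) = 2, so geometric multiplicity = 1.
Geometric multiplicity < algebraic multiplicity, so T is not diagonalizable.

No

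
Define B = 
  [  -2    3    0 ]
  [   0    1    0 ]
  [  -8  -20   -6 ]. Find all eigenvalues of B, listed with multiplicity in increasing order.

-6, -2, 1

Characteristic polynomial: p(λ) = λ^3 + 7λ^2 + 4λ - 12 = (λ - 1)(λ + 2)(λ + 6).
Roots (with multiplicity): -6, -2, 1.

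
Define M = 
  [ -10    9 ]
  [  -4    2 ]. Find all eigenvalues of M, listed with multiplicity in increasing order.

-4, -4

Characteristic polynomial: p(μ) = μ^2 + 8μ + 16 = (μ + 4)^2.
Roots (with multiplicity): -4, -4.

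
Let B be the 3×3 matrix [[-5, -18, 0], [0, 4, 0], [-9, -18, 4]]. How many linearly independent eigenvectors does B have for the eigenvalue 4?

2

B − 4I = [[-9, -18, 0], [0, 0, 0], [-9, -18, 0]].
This matrix has rank 1, so its null space has dimension 3 − 1 = 2.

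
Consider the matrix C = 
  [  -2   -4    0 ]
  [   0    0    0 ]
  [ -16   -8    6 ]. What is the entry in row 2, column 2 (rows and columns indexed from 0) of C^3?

216

Characteristic polynomial: t^3 - 4t^2 - 12t = t(t - 6)(t + 2), so the eigenvalues are -2, 0, 6.
t=-2: eigenvector (1, 0, 2).
t=6: eigenvector (0, 0, 1).
t=0: eigenvector (-2, 1, -4).
P = [[1, 0, -2], [0, 0, 1], [2, 1, -4]], D = diag(-2, 6, 0), P⁻¹ = [[1, 2, 0], [-2, 0, 1], [0, 1, 0]].
C³ = P·diag(-8, 216, 0)·P⁻¹ = [[-8, -16, 0], [0, 0, 0], [-448, -32, 216]].
The requested entry is 216.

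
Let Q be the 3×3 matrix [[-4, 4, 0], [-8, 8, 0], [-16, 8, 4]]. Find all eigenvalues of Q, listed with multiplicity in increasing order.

Characteristic polynomial: p(t) = t^3 - 8t^2 + 16t = t(t - 4)^2.
Roots (with multiplicity): 0, 4, 4.

0, 4, 4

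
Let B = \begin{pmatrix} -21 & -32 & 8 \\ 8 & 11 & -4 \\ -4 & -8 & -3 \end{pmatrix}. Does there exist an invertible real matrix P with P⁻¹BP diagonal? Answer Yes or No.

Characteristic polynomial: p(r) = r^3 + 13r^2 + 55r + 75 = (r + 3)(r + 5)^2.
r = -5 has algebraic multiplicity 2; rank(B + 5I) = 1, so geometric multiplicity = 2.
Every eigenvalue has geometric = algebraic multiplicity, so B is diagonalizable.

Yes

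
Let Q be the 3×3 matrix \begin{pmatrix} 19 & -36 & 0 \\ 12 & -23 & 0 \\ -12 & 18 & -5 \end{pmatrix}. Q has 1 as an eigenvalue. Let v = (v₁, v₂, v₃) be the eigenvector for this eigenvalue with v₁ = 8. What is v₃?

Q − 1I = [[18, -36, 0], [12, -24, 0], [-12, 18, -6]].
Solving (Q − 1I)v = 0 gives the eigenspace spanned by (8, 4, -4).
With v₁ = 8, v = (8, 4, -4), so v₃ = -4.

-4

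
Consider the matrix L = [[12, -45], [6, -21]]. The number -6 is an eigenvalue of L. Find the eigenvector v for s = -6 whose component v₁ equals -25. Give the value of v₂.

L + 6I = [[18, -45], [6, -15]].
Solving (L + 6I)v = 0 gives the eigenspace spanned by (-25, -10).
With v₁ = -25, v = (-25, -10), so v₂ = -10.

-10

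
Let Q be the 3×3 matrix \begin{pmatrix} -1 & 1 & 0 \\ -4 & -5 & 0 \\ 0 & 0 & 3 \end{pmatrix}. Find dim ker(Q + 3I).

Q + 3I = [[2, 1, 0], [-4, -2, 0], [0, 0, 6]].
This matrix has rank 2, so its null space has dimension 3 − 2 = 1.

1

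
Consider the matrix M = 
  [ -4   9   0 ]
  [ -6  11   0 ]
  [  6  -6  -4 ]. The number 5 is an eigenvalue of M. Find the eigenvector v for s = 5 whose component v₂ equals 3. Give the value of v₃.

0

M − 5I = [[-9, 9, 0], [-6, 6, 0], [6, -6, -9]].
Solving (M − 5I)v = 0 gives the eigenspace spanned by (3, 3, 0).
With v₂ = 3, v = (3, 3, 0), so v₃ = 0.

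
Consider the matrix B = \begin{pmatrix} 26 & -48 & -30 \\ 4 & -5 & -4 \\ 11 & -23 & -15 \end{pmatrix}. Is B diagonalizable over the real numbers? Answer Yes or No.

No

Characteristic polynomial: p(s) = s^3 - 6s^2 - 15s + 100 = (s - 5)^2(s + 4).
s = 5 has algebraic multiplicity 2; rank(B − 5I) = 2, so geometric multiplicity = 1.
Geometric multiplicity < algebraic multiplicity, so B is not diagonalizable.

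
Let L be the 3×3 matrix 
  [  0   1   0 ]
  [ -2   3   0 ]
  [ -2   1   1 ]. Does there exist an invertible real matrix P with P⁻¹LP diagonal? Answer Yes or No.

No

Characteristic polynomial: p(t) = t^3 - 4t^2 + 5t - 2 = (t - 2)(t - 1)^2.
t = 1 has algebraic multiplicity 2; rank(L − 1I) = 2, so geometric multiplicity = 1.
Geometric multiplicity < algebraic multiplicity, so L is not diagonalizable.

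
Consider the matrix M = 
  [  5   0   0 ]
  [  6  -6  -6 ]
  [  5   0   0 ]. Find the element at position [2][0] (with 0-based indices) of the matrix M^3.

Characteristic polynomial: λ^3 + λ^2 - 30λ = λ(λ - 5)(λ + 6), so the eigenvalues are -6, 0, 5.
λ=5: eigenvector (1, 0, 1).
λ=-6: eigenvector (0, 1, 0).
λ=0: eigenvector (0, -1, 1).
P = [[1, 0, 0], [0, 1, -1], [1, 0, 1]], D = diag(5, -6, 0), P⁻¹ = [[1, 0, 0], [-1, 1, 1], [-1, 0, 1]].
M³ = P·diag(125, -216, 0)·P⁻¹ = [[125, 0, 0], [216, -216, -216], [125, 0, 0]].
The requested entry is 125.

125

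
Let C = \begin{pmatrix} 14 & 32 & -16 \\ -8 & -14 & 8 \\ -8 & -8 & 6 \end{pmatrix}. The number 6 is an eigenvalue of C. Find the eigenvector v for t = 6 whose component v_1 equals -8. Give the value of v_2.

8

C − 6I = [[8, 32, -16], [-8, -20, 8], [-8, -8, 0]].
Solving (C − 6I)v = 0 gives the eigenspace spanned by (-8, 8, 12).
With v_1 = -8, v = (-8, 8, 12), so v_2 = 8.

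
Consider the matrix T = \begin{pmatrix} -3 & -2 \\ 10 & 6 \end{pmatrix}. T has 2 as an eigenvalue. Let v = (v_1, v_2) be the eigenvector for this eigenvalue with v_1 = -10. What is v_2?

25

T − 2I = [[-5, -2], [10, 4]].
Solving (T − 2I)v = 0 gives the eigenspace spanned by (-10, 25).
With v_1 = -10, v = (-10, 25), so v_2 = 25.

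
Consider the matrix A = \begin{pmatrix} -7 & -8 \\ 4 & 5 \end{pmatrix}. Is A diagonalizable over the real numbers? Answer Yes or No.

Yes

Characteristic polynomial: p(λ) = λ^2 + 2λ - 3 = (λ - 1)(λ + 3).
All 2 eigenvalues are distinct, so A is diagonalizable.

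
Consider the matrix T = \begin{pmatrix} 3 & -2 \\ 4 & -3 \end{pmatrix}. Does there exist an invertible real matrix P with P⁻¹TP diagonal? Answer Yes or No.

Characteristic polynomial: p(μ) = μ^2 - 1 = (μ - 1)(μ + 1).
All 2 eigenvalues are distinct, so T is diagonalizable.

Yes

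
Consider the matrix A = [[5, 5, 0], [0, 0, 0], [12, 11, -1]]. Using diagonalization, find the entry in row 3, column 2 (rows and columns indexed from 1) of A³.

251

Characteristic polynomial: μ^3 - 4μ^2 - 5μ = μ(μ - 5)(μ + 1), so the eigenvalues are -1, 0, 5.
μ=-1: eigenvector (0, 0, 1).
μ=0: eigenvector (-1, 1, -1).
μ=5: eigenvector (1, 0, 2).
P = [[0, -1, 1], [0, 1, 0], [1, -1, 2]], D = diag(-1, 0, 5), P⁻¹ = [[-2, -1, 1], [0, 1, 0], [1, 1, 0]].
A³ = P·diag(-1, 0, 125)·P⁻¹ = [[125, 125, 0], [0, 0, 0], [252, 251, -1]].
The requested entry is 251.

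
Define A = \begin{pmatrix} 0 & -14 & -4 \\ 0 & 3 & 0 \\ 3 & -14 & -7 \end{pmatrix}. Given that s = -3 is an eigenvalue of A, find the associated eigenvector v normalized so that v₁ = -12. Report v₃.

A + 3I = [[3, -14, -4], [0, 6, 0], [3, -14, -4]].
Solving (A + 3I)v = 0 gives the eigenspace spanned by (-12, 0, -9).
With v₁ = -12, v = (-12, 0, -9), so v₃ = -9.

-9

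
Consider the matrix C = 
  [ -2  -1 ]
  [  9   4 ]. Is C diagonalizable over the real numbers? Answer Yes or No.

Characteristic polynomial: p(s) = s^2 - 2s + 1 = (s - 1)^2.
s = 1 has algebraic multiplicity 2; rank(C − 1I) = 1, so geometric multiplicity = 1.
Geometric multiplicity < algebraic multiplicity, so C is not diagonalizable.

No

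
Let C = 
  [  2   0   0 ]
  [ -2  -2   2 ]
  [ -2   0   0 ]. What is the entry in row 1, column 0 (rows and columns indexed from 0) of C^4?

-16

Characteristic polynomial: μ^3 - 4μ = μ(μ - 2)(μ + 2), so the eigenvalues are -2, 0, 2.
μ=2: eigenvector (1, -1, -1).
μ=-2: eigenvector (0, 1, 0).
μ=0: eigenvector (0, 1, 1).
P = [[1, 0, 0], [-1, 1, 1], [-1, 0, 1]], D = diag(2, -2, 0), P⁻¹ = [[1, 0, 0], [0, 1, -1], [1, 0, 1]].
C⁴ = P·diag(16, 16, 0)·P⁻¹ = [[16, 0, 0], [-16, 16, -16], [-16, 0, 0]].
The requested entry is -16.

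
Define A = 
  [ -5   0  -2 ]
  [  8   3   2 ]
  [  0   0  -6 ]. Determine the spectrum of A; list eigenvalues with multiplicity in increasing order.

Characteristic polynomial: p(λ) = λ^3 + 8λ^2 - 3λ - 90 = (λ - 3)(λ + 5)(λ + 6).
Roots (with multiplicity): -6, -5, 3.

-6, -5, 3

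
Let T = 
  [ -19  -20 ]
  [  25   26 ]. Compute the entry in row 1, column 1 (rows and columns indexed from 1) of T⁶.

-186619

Characteristic polynomial: r^2 - 7r + 6 = (r - 6)(r - 1), so the eigenvalues are 1, 6.
r=6: eigenvector (-4, 5).
r=1: eigenvector (-1, 1).
P = [[-4, -1], [5, 1]], D = diag(6, 1), P⁻¹ = [[1, 1], [-5, -4]].
T⁶ = P·diag(46656, 1)·P⁻¹ = [[-186619, -186620], [233275, 233276]].
The requested entry is -186619.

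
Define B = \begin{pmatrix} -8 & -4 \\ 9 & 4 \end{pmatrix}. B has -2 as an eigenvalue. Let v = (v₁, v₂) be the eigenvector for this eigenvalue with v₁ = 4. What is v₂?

-6

B + 2I = [[-6, -4], [9, 6]].
Solving (B + 2I)v = 0 gives the eigenspace spanned by (4, -6).
With v₁ = 4, v = (4, -6), so v₂ = -6.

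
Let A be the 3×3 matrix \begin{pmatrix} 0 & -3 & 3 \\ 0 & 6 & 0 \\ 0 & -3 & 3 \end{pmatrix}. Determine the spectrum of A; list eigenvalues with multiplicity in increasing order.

0, 3, 6

Characteristic polynomial: p(t) = t^3 - 9t^2 + 18t = t(t - 6)(t - 3).
Roots (with multiplicity): 0, 3, 6.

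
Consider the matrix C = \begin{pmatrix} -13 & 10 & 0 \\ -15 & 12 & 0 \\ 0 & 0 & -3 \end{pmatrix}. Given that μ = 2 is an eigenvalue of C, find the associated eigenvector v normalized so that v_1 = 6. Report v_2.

9

C − 2I = [[-15, 10, 0], [-15, 10, 0], [0, 0, -5]].
Solving (C − 2I)v = 0 gives the eigenspace spanned by (6, 9, 0).
With v_1 = 6, v = (6, 9, 0), so v_2 = 9.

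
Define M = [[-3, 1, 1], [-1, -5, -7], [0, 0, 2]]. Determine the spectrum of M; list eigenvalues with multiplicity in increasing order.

-4, -4, 2

Characteristic polynomial: p(λ) = λ^3 + 6λ^2 - 32 = (λ - 2)(λ + 4)^2.
Roots (with multiplicity): -4, -4, 2.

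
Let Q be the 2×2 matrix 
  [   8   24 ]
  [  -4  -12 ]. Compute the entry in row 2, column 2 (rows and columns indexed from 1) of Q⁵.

-3072

Characteristic polynomial: r^2 + 4r = r(r + 4), so the eigenvalues are -4, 0.
r=0: eigenvector (-3, 1).
r=-4: eigenvector (-2, 1).
P = [[-3, -2], [1, 1]], D = diag(0, -4), P⁻¹ = [[-1, -2], [1, 3]].
Q⁵ = P·diag(0, -1024)·P⁻¹ = [[2048, 6144], [-1024, -3072]].
The requested entry is -3072.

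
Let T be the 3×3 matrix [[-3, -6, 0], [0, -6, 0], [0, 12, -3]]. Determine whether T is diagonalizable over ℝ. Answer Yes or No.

Characteristic polynomial: p(μ) = μ^3 + 12μ^2 + 45μ + 54 = (μ + 3)^2(μ + 6).
μ = -3 has algebraic multiplicity 2; rank(T + 3I) = 1, so geometric multiplicity = 2.
Every eigenvalue has geometric = algebraic multiplicity, so T is diagonalizable.

Yes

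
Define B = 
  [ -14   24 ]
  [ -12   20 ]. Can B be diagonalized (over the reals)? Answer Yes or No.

Characteristic polynomial: p(μ) = μ^2 - 6μ + 8 = (μ - 4)(μ - 2).
All 2 eigenvalues are distinct, so B is diagonalizable.

Yes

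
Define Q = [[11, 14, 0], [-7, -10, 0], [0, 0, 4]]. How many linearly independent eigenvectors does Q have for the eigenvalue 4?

2

Q − 4I = [[7, 14, 0], [-7, -14, 0], [0, 0, 0]].
This matrix has rank 1, so its null space has dimension 3 − 1 = 2.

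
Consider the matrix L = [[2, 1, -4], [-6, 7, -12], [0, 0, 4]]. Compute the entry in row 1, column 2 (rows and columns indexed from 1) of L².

Characteristic polynomial: λ^3 - 13λ^2 + 56λ - 80 = (λ - 5)(λ - 4)^2, so the eigenvalues are 4, 4, 5.
λ=4: eigenvector (-4, -4, 1).
λ=5: eigenvector (1, 3, 0).
λ=4: eigenvector (1, 2, 0).
P = [[-4, 1, 1], [-4, 3, 2], [1, 0, 0]], D = diag(4, 5, 4), P⁻¹ = [[0, 0, 1], [-2, 1, -4], [3, -1, 8]].
L² = P·diag(16, 25, 16)·P⁻¹ = [[-2, 9, -36], [-54, 43, -108], [0, 0, 16]].
The requested entry is 9.

9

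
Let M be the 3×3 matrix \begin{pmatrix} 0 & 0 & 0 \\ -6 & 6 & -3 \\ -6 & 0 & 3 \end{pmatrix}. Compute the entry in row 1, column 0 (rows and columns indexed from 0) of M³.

Characteristic polynomial: λ^3 - 9λ^2 + 18λ = λ(λ - 6)(λ - 3), so the eigenvalues are 0, 3, 6.
λ=0: eigenvector (1, 2, 2).
λ=6: eigenvector (0, 1, 0).
λ=3: eigenvector (0, 1, 1).
P = [[1, 0, 0], [2, 1, 1], [2, 0, 1]], D = diag(0, 6, 3), P⁻¹ = [[1, 0, 0], [0, 1, -1], [-2, 0, 1]].
M³ = P·diag(0, 216, 27)·P⁻¹ = [[0, 0, 0], [-54, 216, -189], [-54, 0, 27]].
The requested entry is -54.

-54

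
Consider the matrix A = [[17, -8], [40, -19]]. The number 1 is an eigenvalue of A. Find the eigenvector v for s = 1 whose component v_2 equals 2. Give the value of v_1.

1

A − 1I = [[16, -8], [40, -20]].
Solving (A − 1I)v = 0 gives the eigenspace spanned by (1, 2).
With v_2 = 2, v = (1, 2), so v_1 = 1.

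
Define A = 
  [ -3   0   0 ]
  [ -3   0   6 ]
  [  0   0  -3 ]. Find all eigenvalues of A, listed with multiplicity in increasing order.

-3, -3, 0

Characteristic polynomial: p(r) = r^3 + 6r^2 + 9r = r(r + 3)^2.
Roots (with multiplicity): -3, -3, 0.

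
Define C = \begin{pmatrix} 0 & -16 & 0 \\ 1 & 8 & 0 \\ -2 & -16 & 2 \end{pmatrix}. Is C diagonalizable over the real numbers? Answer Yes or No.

No

Characteristic polynomial: p(λ) = λ^3 - 10λ^2 + 32λ - 32 = (λ - 4)^2(λ - 2).
λ = 4 has algebraic multiplicity 2; rank(C − 4I) = 2, so geometric multiplicity = 1.
Geometric multiplicity < algebraic multiplicity, so C is not diagonalizable.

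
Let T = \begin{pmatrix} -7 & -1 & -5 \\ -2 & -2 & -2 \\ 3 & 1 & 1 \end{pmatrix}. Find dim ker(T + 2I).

1

T + 2I = [[-5, -1, -5], [-2, 0, -2], [3, 1, 3]].
This matrix has rank 2, so its null space has dimension 3 − 2 = 1.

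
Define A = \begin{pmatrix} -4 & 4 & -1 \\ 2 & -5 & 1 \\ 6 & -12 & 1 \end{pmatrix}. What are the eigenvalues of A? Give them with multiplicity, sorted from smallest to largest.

-3, -3, -2

Characteristic polynomial: p(λ) = λ^3 + 8λ^2 + 21λ + 18 = (λ + 2)(λ + 3)^2.
Roots (with multiplicity): -3, -3, -2.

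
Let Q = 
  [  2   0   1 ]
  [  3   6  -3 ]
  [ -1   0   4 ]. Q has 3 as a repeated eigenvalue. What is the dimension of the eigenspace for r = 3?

Q − 3I = [[-1, 0, 1], [3, 3, -3], [-1, 0, 1]].
This matrix has rank 2, so its null space has dimension 3 − 2 = 1.

1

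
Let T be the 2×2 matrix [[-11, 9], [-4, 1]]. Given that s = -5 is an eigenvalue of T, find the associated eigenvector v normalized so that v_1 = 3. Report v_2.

T + 5I = [[-6, 9], [-4, 6]].
Solving (T + 5I)v = 0 gives the eigenspace spanned by (3, 2).
With v_1 = 3, v = (3, 2), so v_2 = 2.

2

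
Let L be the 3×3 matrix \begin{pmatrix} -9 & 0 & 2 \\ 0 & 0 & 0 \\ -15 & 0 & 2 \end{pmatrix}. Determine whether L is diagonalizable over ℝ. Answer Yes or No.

Characteristic polynomial: p(s) = s^3 + 7s^2 + 12s = s(s + 3)(s + 4).
All 3 eigenvalues are distinct, so L is diagonalizable.

Yes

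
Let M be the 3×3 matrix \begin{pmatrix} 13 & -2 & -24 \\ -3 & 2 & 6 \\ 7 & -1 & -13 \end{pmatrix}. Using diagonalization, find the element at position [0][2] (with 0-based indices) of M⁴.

Characteristic polynomial: μ^3 - 2μ^2 - μ + 2 = (μ - 2)(μ - 1)(μ + 1), so the eigenvalues are -1, 1, 2.
μ=-1: eigenvector (-5, 1, -3).
μ=2: eigenvector (-2, 1, -1).
μ=1: eigenvector (2, 0, 1).
P = [[-5, -2, 2], [1, 1, 0], [-3, -1, 1]], D = diag(-1, 2, 1), P⁻¹ = [[1, 0, -2], [-1, 1, 2], [2, 1, -3]].
M⁴ = P·diag(1, 16, 1)·P⁻¹ = [[31, -30, -60], [-15, 16, 30], [15, -15, -29]].
The requested entry is -60.

-60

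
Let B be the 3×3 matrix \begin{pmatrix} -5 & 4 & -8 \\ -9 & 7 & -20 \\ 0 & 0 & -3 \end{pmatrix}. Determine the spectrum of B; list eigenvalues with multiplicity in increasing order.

Characteristic polynomial: p(r) = r^3 + r^2 - 5r + 3 = (r - 1)^2(r + 3).
Roots (with multiplicity): -3, 1, 1.

-3, 1, 1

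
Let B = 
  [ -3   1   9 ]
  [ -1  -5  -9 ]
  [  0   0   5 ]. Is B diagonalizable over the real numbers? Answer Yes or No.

Characteristic polynomial: p(λ) = λ^3 + 3λ^2 - 24λ - 80 = (λ - 5)(λ + 4)^2.
λ = -4 has algebraic multiplicity 2; rank(B + 4I) = 2, so geometric multiplicity = 1.
Geometric multiplicity < algebraic multiplicity, so B is not diagonalizable.

No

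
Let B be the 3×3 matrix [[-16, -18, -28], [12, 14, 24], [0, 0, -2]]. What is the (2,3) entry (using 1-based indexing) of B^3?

Characteristic polynomial: t^3 + 4t^2 - 4t - 16 = (t - 2)(t + 2)(t + 4), so the eigenvalues are -4, -2, 2.
t=2: eigenvector (-1, 1, 0).
t=-4: eigenvector (3, -2, 0).
t=-2: eigenvector (-2, 0, 1).
P = [[-1, 3, -2], [1, -2, 0], [0, 0, 1]], D = diag(2, -4, -2), P⁻¹ = [[2, 3, 4], [1, 1, 2], [0, 0, 1]].
B³ = P·diag(8, -64, -8)·P⁻¹ = [[-208, -216, -400], [144, 152, 288], [0, 0, -8]].
The requested entry is 288.

288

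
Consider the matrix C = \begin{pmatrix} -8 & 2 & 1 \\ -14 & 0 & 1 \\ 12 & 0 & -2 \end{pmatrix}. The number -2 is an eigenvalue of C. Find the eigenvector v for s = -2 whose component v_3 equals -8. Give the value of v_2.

4

C + 2I = [[-6, 2, 1], [-14, 2, 1], [12, 0, 0]].
Solving (C + 2I)v = 0 gives the eigenspace spanned by (0, 4, -8).
With v_3 = -8, v = (0, 4, -8), so v_2 = 4.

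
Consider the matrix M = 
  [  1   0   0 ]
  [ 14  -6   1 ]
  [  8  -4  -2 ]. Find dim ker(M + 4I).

M + 4I = [[5, 0, 0], [14, -2, 1], [8, -4, 2]].
This matrix has rank 2, so its null space has dimension 3 − 2 = 1.

1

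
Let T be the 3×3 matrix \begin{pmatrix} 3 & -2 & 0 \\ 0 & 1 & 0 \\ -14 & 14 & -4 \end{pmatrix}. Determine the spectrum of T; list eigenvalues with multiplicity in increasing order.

-4, 1, 3

Characteristic polynomial: p(μ) = μ^3 - 13μ + 12 = (μ - 3)(μ - 1)(μ + 4).
Roots (with multiplicity): -4, 1, 3.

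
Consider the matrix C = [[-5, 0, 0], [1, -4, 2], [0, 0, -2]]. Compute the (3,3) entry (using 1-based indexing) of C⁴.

16

Characteristic polynomial: μ^3 + 11μ^2 + 38μ + 40 = (μ + 2)(μ + 4)(μ + 5), so the eigenvalues are -5, -4, -2.
μ=-2: eigenvector (0, 1, 1).
μ=-4: eigenvector (0, 1, 0).
μ=-5: eigenvector (1, -1, 0).
P = [[0, 0, 1], [1, 1, -1], [1, 0, 0]], D = diag(-2, -4, -5), P⁻¹ = [[0, 0, 1], [1, 1, -1], [1, 0, 0]].
C⁴ = P·diag(16, 256, 625)·P⁻¹ = [[625, 0, 0], [-369, 256, -240], [0, 0, 16]].
The requested entry is 16.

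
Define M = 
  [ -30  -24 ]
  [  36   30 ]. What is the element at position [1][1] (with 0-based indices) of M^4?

1296

Characteristic polynomial: t^2 - 36 = (t - 6)(t + 6), so the eigenvalues are -6, 6.
t=-6: eigenvector (1, -1).
t=6: eigenvector (-2, 3).
P = [[1, -2], [-1, 3]], D = diag(-6, 6), P⁻¹ = [[3, 2], [1, 1]].
M⁴ = P·diag(1296, 1296)·P⁻¹ = [[1296, 0], [0, 1296]].
The requested entry is 1296.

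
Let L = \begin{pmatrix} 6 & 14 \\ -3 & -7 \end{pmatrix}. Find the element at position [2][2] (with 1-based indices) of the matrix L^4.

Characteristic polynomial: λ^2 + λ = λ(λ + 1), so the eigenvalues are -1, 0.
λ=-1: eigenvector (-2, 1).
λ=0: eigenvector (7, -3).
P = [[-2, 7], [1, -3]], D = diag(-1, 0), P⁻¹ = [[3, 7], [1, 2]].
L⁴ = P·diag(1, 0)·P⁻¹ = [[-6, -14], [3, 7]].
The requested entry is 7.

7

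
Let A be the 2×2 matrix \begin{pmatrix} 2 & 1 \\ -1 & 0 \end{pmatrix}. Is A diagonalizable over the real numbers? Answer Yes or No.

No

Characteristic polynomial: p(μ) = μ^2 - 2μ + 1 = (μ - 1)^2.
μ = 1 has algebraic multiplicity 2; rank(A − 1I) = 1, so geometric multiplicity = 1.
Geometric multiplicity < algebraic multiplicity, so A is not diagonalizable.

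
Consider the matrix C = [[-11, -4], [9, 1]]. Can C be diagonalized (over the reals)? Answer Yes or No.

No

Characteristic polynomial: p(λ) = λ^2 + 10λ + 25 = (λ + 5)^2.
λ = -5 has algebraic multiplicity 2; rank(C + 5I) = 1, so geometric multiplicity = 1.
Geometric multiplicity < algebraic multiplicity, so C is not diagonalizable.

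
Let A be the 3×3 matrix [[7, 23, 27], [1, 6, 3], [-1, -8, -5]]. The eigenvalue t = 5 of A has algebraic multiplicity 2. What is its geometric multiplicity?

1

A − 5I = [[2, 23, 27], [1, 1, 3], [-1, -8, -10]].
This matrix has rank 2, so its null space has dimension 3 − 2 = 1.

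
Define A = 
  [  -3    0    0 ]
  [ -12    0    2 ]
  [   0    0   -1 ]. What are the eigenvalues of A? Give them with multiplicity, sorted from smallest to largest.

Characteristic polynomial: p(λ) = λ^3 + 4λ^2 + 3λ = λ(λ + 1)(λ + 3).
Roots (with multiplicity): -3, -1, 0.

-3, -1, 0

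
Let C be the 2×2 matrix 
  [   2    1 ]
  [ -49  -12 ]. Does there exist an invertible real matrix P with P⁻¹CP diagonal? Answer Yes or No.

No

Characteristic polynomial: p(s) = s^2 + 10s + 25 = (s + 5)^2.
s = -5 has algebraic multiplicity 2; rank(C + 5I) = 1, so geometric multiplicity = 1.
Geometric multiplicity < algebraic multiplicity, so C is not diagonalizable.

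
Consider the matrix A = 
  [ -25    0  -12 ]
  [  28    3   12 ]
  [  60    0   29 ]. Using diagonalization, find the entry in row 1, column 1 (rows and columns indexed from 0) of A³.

27

Characteristic polynomial: r^3 - 7r^2 + 7r + 15 = (r - 5)(r - 3)(r + 1), so the eigenvalues are -1, 3, 5.
r=-1: eigenvector (1, -1, -2).
r=3: eigenvector (0, 1, 0).
r=5: eigenvector (-2, 2, 5).
P = [[1, 0, -2], [-1, 1, 2], [-2, 0, 5]], D = diag(-1, 3, 5), P⁻¹ = [[5, 0, 2], [1, 1, 0], [2, 0, 1]].
A³ = P·diag(-1, 27, 125)·P⁻¹ = [[-505, 0, -252], [532, 27, 252], [1260, 0, 629]].
The requested entry is 27.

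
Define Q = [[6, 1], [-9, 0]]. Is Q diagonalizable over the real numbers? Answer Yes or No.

No

Characteristic polynomial: p(μ) = μ^2 - 6μ + 9 = (μ - 3)^2.
μ = 3 has algebraic multiplicity 2; rank(Q − 3I) = 1, so geometric multiplicity = 1.
Geometric multiplicity < algebraic multiplicity, so Q is not diagonalizable.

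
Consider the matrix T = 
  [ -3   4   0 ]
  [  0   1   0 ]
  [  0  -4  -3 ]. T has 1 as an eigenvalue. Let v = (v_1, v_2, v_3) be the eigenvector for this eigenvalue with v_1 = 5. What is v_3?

-5

T − 1I = [[-4, 4, 0], [0, 0, 0], [0, -4, -4]].
Solving (T − 1I)v = 0 gives the eigenspace spanned by (5, 5, -5).
With v_1 = 5, v = (5, 5, -5), so v_3 = -5.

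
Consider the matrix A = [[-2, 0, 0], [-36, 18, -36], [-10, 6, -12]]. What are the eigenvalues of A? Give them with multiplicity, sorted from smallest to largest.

-2, 0, 6

Characteristic polynomial: p(λ) = λ^3 - 4λ^2 - 12λ = λ(λ - 6)(λ + 2).
Roots (with multiplicity): -2, 0, 6.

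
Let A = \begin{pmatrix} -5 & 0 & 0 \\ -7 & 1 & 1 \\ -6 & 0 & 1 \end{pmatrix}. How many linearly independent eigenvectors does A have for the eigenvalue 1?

1

A − 1I = [[-6, 0, 0], [-7, 0, 1], [-6, 0, 0]].
This matrix has rank 2, so its null space has dimension 3 − 2 = 1.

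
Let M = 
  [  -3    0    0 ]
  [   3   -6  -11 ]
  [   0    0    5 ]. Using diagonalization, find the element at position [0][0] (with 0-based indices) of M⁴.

Characteristic polynomial: λ^3 + 4λ^2 - 27λ - 90 = (λ - 5)(λ + 3)(λ + 6), so the eigenvalues are -6, -3, 5.
λ=-3: eigenvector (1, 1, 0).
λ=-6: eigenvector (0, 1, 0).
λ=5: eigenvector (0, -1, 1).
P = [[1, 0, 0], [1, 1, -1], [0, 0, 1]], D = diag(-3, -6, 5), P⁻¹ = [[1, 0, 0], [-1, 1, 1], [0, 0, 1]].
M⁴ = P·diag(81, 1296, 625)·P⁻¹ = [[81, 0, 0], [-1215, 1296, 671], [0, 0, 625]].
The requested entry is 81.

81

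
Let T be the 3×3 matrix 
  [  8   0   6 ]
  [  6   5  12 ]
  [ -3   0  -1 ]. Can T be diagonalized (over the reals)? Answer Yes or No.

Yes

Characteristic polynomial: p(s) = s^3 - 12s^2 + 45s - 50 = (s - 5)^2(s - 2).
s = 5 has algebraic multiplicity 2; rank(T − 5I) = 1, so geometric multiplicity = 2.
Every eigenvalue has geometric = algebraic multiplicity, so T is diagonalizable.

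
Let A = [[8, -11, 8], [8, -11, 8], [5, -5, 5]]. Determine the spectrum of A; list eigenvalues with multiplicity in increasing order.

-3, 0, 5

Characteristic polynomial: p(λ) = λ^3 - 2λ^2 - 15λ = λ(λ - 5)(λ + 3).
Roots (with multiplicity): -3, 0, 5.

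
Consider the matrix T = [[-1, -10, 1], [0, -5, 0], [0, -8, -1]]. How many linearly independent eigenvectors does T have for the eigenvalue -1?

1

T + 1I = [[0, -10, 1], [0, -4, 0], [0, -8, 0]].
This matrix has rank 2, so its null space has dimension 3 − 2 = 1.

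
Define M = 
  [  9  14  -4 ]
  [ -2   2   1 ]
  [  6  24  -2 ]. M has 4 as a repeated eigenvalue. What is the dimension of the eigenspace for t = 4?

1

M − 4I = [[5, 14, -4], [-2, -2, 1], [6, 24, -6]].
This matrix has rank 2, so its null space has dimension 3 − 2 = 1.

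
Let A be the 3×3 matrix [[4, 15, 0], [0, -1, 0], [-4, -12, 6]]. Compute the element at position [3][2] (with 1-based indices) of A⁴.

-6240

Characteristic polynomial: s^3 - 9s^2 + 14s + 24 = (s - 6)(s - 4)(s + 1), so the eigenvalues are -1, 4, 6.
s=4: eigenvector (1, 0, 2).
s=-1: eigenvector (-3, 1, 0).
s=6: eigenvector (0, 0, 1).
P = [[1, -3, 0], [0, 1, 0], [2, 0, 1]], D = diag(4, -1, 6), P⁻¹ = [[1, 3, 0], [0, 1, 0], [-2, -6, 1]].
A⁴ = P·diag(256, 1, 1296)·P⁻¹ = [[256, 765, 0], [0, 1, 0], [-2080, -6240, 1296]].
The requested entry is -6240.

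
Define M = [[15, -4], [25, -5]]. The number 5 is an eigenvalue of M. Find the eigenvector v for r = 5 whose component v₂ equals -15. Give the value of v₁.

-6

M − 5I = [[10, -4], [25, -10]].
Solving (M − 5I)v = 0 gives the eigenspace spanned by (-6, -15).
With v₂ = -15, v = (-6, -15), so v₁ = -6.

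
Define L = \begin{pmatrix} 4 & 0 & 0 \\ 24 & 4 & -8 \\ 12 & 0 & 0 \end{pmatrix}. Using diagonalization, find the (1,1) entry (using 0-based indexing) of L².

16

Characteristic polynomial: s^3 - 8s^2 + 16s = s(s - 4)^2, so the eigenvalues are 0, 4, 4.
s=4: eigenvector (1, 4, 3).
s=4: eigenvector (0, 1, 0).
s=0: eigenvector (0, 2, 1).
P = [[1, 0, 0], [4, 1, 2], [3, 0, 1]], D = diag(4, 4, 0), P⁻¹ = [[1, 0, 0], [2, 1, -2], [-3, 0, 1]].
L² = P·diag(16, 16, 0)·P⁻¹ = [[16, 0, 0], [96, 16, -32], [48, 0, 0]].
The requested entry is 16.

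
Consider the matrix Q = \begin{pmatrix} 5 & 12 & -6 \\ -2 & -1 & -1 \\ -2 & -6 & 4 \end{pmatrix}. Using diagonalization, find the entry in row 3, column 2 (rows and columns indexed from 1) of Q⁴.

Characteristic polynomial: t^3 - 8t^2 + 17t - 10 = (t - 5)(t - 2)(t - 1), so the eigenvalues are 1, 2, 5.
t=1: eigenvector (-3, 2, 2).
t=5: eigenvector (-4, 1, 2).
t=2: eigenvector (2, -1, -1).
P = [[-3, -4, 2], [2, 1, -1], [2, 2, -1]], D = diag(1, 5, 2), P⁻¹ = [[1, 0, 2], [0, -1, 1], [2, -2, 5]].
Q⁴ = P·diag(1, 625, 16)·P⁻¹ = [[61, 2436, -2346], [-30, -593, 549], [-30, -1218, 1174]].
The requested entry is -1218.

-1218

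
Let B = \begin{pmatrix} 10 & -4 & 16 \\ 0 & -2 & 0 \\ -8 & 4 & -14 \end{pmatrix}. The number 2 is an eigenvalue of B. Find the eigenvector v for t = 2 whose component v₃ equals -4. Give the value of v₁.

B − 2I = [[8, -4, 16], [0, -4, 0], [-8, 4, -16]].
Solving (B − 2I)v = 0 gives the eigenspace spanned by (8, 0, -4).
With v₃ = -4, v = (8, 0, -4), so v₁ = 8.

8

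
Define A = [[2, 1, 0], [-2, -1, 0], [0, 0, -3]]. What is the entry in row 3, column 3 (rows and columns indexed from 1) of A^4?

81

Characteristic polynomial: λ^3 + 2λ^2 - 3λ = λ(λ - 1)(λ + 3), so the eigenvalues are -3, 0, 1.
λ=0: eigenvector (-1, 2, 0).
λ=1: eigenvector (-1, 1, 0).
λ=-3: eigenvector (0, 0, 1).
P = [[-1, -1, 0], [2, 1, 0], [0, 0, 1]], D = diag(0, 1, -3), P⁻¹ = [[1, 1, 0], [-2, -1, 0], [0, 0, 1]].
A⁴ = P·diag(0, 1, 81)·P⁻¹ = [[2, 1, 0], [-2, -1, 0], [0, 0, 81]].
The requested entry is 81.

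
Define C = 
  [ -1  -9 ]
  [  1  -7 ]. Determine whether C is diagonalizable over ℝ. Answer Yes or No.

No

Characteristic polynomial: p(t) = t^2 + 8t + 16 = (t + 4)^2.
t = -4 has algebraic multiplicity 2; rank(C + 4I) = 1, so geometric multiplicity = 1.
Geometric multiplicity < algebraic multiplicity, so C is not diagonalizable.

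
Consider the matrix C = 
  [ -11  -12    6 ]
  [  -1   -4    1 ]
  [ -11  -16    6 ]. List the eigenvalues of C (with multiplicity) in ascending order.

-5, -2, -2

Characteristic polynomial: p(r) = r^3 + 9r^2 + 24r + 20 = (r + 2)^2(r + 5).
Roots (with multiplicity): -5, -2, -2.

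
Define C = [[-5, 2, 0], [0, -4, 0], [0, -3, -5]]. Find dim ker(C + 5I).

C + 5I = [[0, 2, 0], [0, 1, 0], [0, -3, 0]].
This matrix has rank 1, so its null space has dimension 3 − 1 = 2.

2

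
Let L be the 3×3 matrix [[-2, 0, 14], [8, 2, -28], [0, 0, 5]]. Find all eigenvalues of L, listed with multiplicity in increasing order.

-2, 2, 5

Characteristic polynomial: p(s) = s^3 - 5s^2 - 4s + 20 = (s - 5)(s - 2)(s + 2).
Roots (with multiplicity): -2, 2, 5.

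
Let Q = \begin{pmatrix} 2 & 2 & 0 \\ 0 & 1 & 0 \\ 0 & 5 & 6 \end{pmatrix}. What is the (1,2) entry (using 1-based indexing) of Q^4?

30

Characteristic polynomial: s^3 - 9s^2 + 20s - 12 = (s - 6)(s - 2)(s - 1), so the eigenvalues are 1, 2, 6.
s=2: eigenvector (1, 0, 0).
s=1: eigenvector (-2, 1, -1).
s=6: eigenvector (0, 0, 1).
P = [[1, -2, 0], [0, 1, 0], [0, -1, 1]], D = diag(2, 1, 6), P⁻¹ = [[1, 2, 0], [0, 1, 0], [0, 1, 1]].
Q⁴ = P·diag(16, 1, 1296)·P⁻¹ = [[16, 30, 0], [0, 1, 0], [0, 1295, 1296]].
The requested entry is 30.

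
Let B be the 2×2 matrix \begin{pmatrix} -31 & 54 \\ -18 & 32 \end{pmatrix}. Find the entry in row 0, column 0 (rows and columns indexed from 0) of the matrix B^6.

-30491

Characteristic polynomial: r^2 - r - 20 = (r - 5)(r + 4), so the eigenvalues are -4, 5.
r=5: eigenvector (-3, -2).
r=-4: eigenvector (2, 1).
P = [[-3, 2], [-2, 1]], D = diag(5, -4), P⁻¹ = [[1, -2], [2, -3]].
B⁶ = P·diag(15625, 4096)·P⁻¹ = [[-30491, 69174], [-23058, 50212]].
The requested entry is -30491.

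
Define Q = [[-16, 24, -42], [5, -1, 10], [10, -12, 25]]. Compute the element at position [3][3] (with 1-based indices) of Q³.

385

Characteristic polynomial: s^3 - 8s^2 + 11s + 20 = (s - 5)(s - 4)(s + 1), so the eigenvalues are -1, 4, 5.
s=5: eigenvector (-2, 0, 1).
s=-1: eigenvector (-4, 1, 2).
s=4: eigenvector (-3, 1, 2).
P = [[-2, -4, -3], [0, 1, 1], [1, 2, 2]], D = diag(5, -1, 4), P⁻¹ = [[0, -2, 1], [-1, 1, -2], [1, 0, 2]].
Q³ = P·diag(125, -1, 64)·P⁻¹ = [[-196, 504, -642], [65, -1, 130], [130, -252, 385]].
The requested entry is 385.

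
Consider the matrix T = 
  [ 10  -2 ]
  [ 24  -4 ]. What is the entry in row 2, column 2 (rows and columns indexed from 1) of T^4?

Characteristic polynomial: λ^2 - 6λ + 8 = (λ - 4)(λ - 2), so the eigenvalues are 2, 4.
λ=2: eigenvector (1, 4).
λ=4: eigenvector (1, 3).
P = [[1, 1], [4, 3]], D = diag(2, 4), P⁻¹ = [[-3, 1], [4, -1]].
T⁴ = P·diag(16, 256)·P⁻¹ = [[976, -240], [2880, -704]].
The requested entry is -704.

-704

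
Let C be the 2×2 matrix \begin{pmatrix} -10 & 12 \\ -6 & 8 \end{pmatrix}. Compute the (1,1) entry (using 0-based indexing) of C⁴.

-224

Characteristic polynomial: μ^2 + 2μ - 8 = (μ - 2)(μ + 4), so the eigenvalues are -4, 2.
μ=2: eigenvector (-1, -1).
μ=-4: eigenvector (2, 1).
P = [[-1, 2], [-1, 1]], D = diag(2, -4), P⁻¹ = [[1, -2], [1, -1]].
C⁴ = P·diag(16, 256)·P⁻¹ = [[496, -480], [240, -224]].
The requested entry is -224.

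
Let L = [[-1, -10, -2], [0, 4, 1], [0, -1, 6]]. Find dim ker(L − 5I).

1

L − 5I = [[-6, -10, -2], [0, -1, 1], [0, -1, 1]].
This matrix has rank 2, so its null space has dimension 3 − 2 = 1.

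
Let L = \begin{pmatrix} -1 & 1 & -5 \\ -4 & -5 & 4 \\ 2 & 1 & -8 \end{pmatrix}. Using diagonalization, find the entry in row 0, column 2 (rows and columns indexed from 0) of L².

49

Characteristic polynomial: t^3 + 14t^2 + 63t + 90 = (t + 3)(t + 5)(t + 6), so the eigenvalues are -6, -5, -3.
t=-5: eigenvector (1, 1, 1).
t=-3: eigenvector (1, -2, 0).
t=-6: eigenvector (1, 0, 1).
P = [[1, 1, 1], [1, -2, 0], [1, 0, 1]], D = diag(-5, -3, -6), P⁻¹ = [[2, 1, -2], [1, 0, -1], [-2, -1, 3]].
L² = P·diag(25, 9, 36)·P⁻¹ = [[-13, -11, 49], [32, 25, -32], [-22, -11, 58]].
The requested entry is 49.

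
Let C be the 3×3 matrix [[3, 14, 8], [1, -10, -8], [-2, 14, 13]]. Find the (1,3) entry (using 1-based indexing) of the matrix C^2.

Characteristic polynomial: s^3 - 6s^2 - 7s + 60 = (s - 5)(s - 4)(s + 3), so the eigenvalues are -3, 4, 5.
s=5: eigenvector (-1, 1, -2).
s=4: eigenvector (-2, 1, -2).
s=-3: eigenvector (-1, 1, -1).
P = [[-1, -2, -1], [1, 1, 1], [-2, -2, -1]], D = diag(5, 4, -3), P⁻¹ = [[1, 0, -1], [-1, -1, 0], [0, 2, 1]].
C² = P·diag(25, 16, 9)·P⁻¹ = [[7, 14, 16], [9, 2, -16], [-18, 14, 41]].
The requested entry is 16.

16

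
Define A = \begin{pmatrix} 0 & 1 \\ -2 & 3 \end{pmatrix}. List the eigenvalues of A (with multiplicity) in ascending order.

1, 2

Characteristic polynomial: p(r) = r^2 - 3r + 2 = (r - 2)(r - 1).
Roots (with multiplicity): 1, 2.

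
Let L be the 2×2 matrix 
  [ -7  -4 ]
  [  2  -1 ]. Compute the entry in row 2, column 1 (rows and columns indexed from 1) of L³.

Characteristic polynomial: μ^2 + 8μ + 15 = (μ + 3)(μ + 5), so the eigenvalues are -5, -3.
μ=-3: eigenvector (1, -1).
μ=-5: eigenvector (2, -1).
P = [[1, 2], [-1, -1]], D = diag(-3, -5), P⁻¹ = [[-1, -2], [1, 1]].
L³ = P·diag(-27, -125)·P⁻¹ = [[-223, -196], [98, 71]].
The requested entry is 98.

98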